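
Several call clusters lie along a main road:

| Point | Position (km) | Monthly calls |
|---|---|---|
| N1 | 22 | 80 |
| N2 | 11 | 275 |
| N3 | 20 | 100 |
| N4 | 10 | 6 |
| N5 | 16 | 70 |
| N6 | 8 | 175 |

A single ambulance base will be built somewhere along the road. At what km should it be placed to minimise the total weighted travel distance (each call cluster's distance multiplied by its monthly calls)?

x = 11

For a sum of weighted absolute distances on a line, the optimum is the weighted median (not the mean). Total weight W = 706; half-weight = 353.
Sort by position and accumulate weight:
  km 8 (N6, w=175) → cum 175
  km 10 (N4, w=6) → cum 181
  km 11 (N2, w=275) → cum 456  ≥ 353 → median here
  km 16 (N5, w=70) → cum 526
  km 20 (N3, w=100) → cum 626
  km 22 (N1, w=80) → cum 706
Optimal location: km 11.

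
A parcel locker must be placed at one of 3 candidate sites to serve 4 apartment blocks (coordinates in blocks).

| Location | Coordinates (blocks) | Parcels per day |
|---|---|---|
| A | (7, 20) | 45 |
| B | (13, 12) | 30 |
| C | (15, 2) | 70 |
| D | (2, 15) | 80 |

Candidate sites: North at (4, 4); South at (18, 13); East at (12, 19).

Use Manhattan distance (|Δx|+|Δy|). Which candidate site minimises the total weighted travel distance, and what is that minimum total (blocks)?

Total weighted distance at each candidate:
  North (4, 4): total = 3315
  South (18, 13): total = 3410
  East (12, 19): total = 3030
Minimum is at East with total 3030 blocks.

East, total 3030 blocks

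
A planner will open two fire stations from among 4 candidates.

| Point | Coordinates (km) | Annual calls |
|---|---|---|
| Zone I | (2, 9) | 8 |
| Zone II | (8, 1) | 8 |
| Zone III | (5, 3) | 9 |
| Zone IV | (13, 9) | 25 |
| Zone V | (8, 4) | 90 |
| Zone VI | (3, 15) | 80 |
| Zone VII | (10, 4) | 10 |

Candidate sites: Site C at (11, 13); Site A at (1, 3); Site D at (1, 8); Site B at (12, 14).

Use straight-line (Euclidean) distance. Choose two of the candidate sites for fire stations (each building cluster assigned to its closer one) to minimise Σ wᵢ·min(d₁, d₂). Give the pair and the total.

Evaluate every pair (each demand assigned to the nearer of the two):
  {Site C, Site A}: total = 1641.4
  {Site C, Site D}: total = 1658.5
  {Site D, Site B}: total = 1682.1
  {Site A, Site D}: total = 1716.0
  {Site A, Site B}: total = 1721.8
  {Site C, Site B}: total = 1998.6
Best pair: {Site C, Site A} with total 1641.4.

{Site C, Site A}, total 1641.4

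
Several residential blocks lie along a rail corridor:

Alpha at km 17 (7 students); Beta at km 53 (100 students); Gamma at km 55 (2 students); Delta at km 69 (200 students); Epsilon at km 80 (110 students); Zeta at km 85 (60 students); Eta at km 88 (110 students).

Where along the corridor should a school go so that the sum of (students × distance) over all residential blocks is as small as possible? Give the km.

x = 69

For a sum of weighted absolute distances on a line, the optimum is the weighted median (not the mean). Total weight W = 589; half-weight = 294.5.
Sort by position and accumulate weight:
  km 17 (Alpha, w=7) → cum 7
  km 53 (Beta, w=100) → cum 107
  km 55 (Gamma, w=2) → cum 109
  km 69 (Delta, w=200) → cum 309  ≥ 294.5 → median here
  km 80 (Epsilon, w=110) → cum 419
  km 85 (Zeta, w=60) → cum 479
  km 88 (Eta, w=110) → cum 589
Optimal location: km 69.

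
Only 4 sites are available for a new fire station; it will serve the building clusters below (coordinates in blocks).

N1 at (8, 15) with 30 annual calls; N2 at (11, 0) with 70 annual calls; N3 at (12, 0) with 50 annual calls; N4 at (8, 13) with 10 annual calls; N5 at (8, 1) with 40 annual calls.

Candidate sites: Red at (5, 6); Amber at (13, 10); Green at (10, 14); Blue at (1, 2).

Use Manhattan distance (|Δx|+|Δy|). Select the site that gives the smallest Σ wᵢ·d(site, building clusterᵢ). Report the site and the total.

Red, total 2270 blocks

Total weighted distance at each candidate:
  Red (5, 6): total = 2270
  Amber (13, 10): total = 2330
  Green (10, 14): total = 2570
  Blue (1, 2): total = 2590
Minimum is at Red with total 2270 blocks.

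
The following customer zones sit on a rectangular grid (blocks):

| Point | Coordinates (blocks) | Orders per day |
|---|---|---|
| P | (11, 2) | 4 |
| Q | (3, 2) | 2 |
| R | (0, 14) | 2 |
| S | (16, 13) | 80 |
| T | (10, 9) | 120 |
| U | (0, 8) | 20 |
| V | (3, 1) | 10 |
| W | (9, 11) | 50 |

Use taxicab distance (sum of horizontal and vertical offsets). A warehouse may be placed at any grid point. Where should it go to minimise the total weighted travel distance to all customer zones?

Manhattan distance separates: Σwᵢ(|x−xᵢ|+|y−yᵢ|) = Σwᵢ|x−xᵢ| + Σwᵢ|y−yᵢ|, so x and y are optimised independently as 1-D weighted medians.
Total weight W = 288; half = 144.
x-coordinate, sorted with cumulative weight:
  x=0 (R, w=2) cum 2
  x=0 (U, w=20) cum 22
  x=3 (Q, w=2) cum 24
  x=3 (V, w=10) cum 34
  x=9 (W, w=50) cum 84
  x=10 (T, w=120) cum 204  ← median
  x=11 (P, w=4) cum 208
  x=16 (S, w=80) cum 288
⇒ x* = 10
y-coordinate, sorted with cumulative weight:
  y=1 (V, w=10) cum 10
  y=2 (P, w=4) cum 14
  y=2 (Q, w=2) cum 16
  y=8 (U, w=20) cum 36
  y=9 (T, w=120) cum 156  ← median
  y=11 (W, w=50) cum 206
  y=13 (S, w=80) cum 286
  y=14 (R, w=2) cum 288
⇒ y* = 9

(10, 9)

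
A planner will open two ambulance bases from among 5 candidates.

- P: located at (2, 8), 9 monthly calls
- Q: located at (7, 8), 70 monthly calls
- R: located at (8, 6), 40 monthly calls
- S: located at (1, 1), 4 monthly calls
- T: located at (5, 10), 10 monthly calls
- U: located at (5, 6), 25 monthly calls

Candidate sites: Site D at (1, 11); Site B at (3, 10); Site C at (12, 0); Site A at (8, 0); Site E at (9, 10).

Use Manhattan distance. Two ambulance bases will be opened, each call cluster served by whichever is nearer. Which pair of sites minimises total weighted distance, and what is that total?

{Site B, Site E}, total 721

Evaluate every pair (each demand assigned to the nearer of the two):
  {Site B, Site E}: total = 721
  {Site D, Site E}: total = 796
  {Site A, Site E}: total = 833
  {Site C, Site E}: total = 849
  {Site B, Site A}: total = 889
  {Site D, Site B}: total = 1017
  {Site B, Site C}: total = 1021
  {Site D, Site A}: total = 1213
  {Site D, Site C}: total = 1381
  {Site C, Site A}: total = 1383
Best pair: {Site B, Site E} with total 721.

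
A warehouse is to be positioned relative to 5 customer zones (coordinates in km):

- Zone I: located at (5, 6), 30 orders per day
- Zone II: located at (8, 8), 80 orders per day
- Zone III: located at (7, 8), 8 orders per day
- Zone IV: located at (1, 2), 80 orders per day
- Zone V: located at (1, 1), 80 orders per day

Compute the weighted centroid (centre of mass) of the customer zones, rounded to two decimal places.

The minimiser of Σwᵢ‖p−pᵢ‖² is the weighted centroid p* = (Σwᵢpᵢ)/(Σwᵢ).
Σwᵢ = 278.
Σwᵢxᵢ = 30·5 + 80·8 + 8·7 + 80·1 + 80·1 = 1006.
Σwᵢyᵢ = 30·6 + 80·8 + 8·8 + 80·2 + 80·1 = 1124.
x* = 1006/278 = 3.62, y* = 1124/278 = 4.04.

(3.62, 4.04)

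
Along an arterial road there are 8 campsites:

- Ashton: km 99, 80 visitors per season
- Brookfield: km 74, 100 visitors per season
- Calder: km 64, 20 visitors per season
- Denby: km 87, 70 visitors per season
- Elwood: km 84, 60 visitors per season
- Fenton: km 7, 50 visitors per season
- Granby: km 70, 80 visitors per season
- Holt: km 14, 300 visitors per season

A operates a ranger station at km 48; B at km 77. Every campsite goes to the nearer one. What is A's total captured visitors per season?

The indifferent point is the midpoint (48+77)/2 = 62.5; campsites left of it (closer to A at 48) go to A, those right go to B.
  Fenton at 7 (w=50) → A
  Holt at 14 (w=300) → A
  Calder at 64 (w=20) → B
  Granby at 70 (w=80) → B
  Brookfield at 74 (w=100) → B
  Elwood at 84 (w=60) → B
  Denby at 87 (w=70) → B
  Ashton at 99 (w=80) → B
A captures 350; B captures 410.

350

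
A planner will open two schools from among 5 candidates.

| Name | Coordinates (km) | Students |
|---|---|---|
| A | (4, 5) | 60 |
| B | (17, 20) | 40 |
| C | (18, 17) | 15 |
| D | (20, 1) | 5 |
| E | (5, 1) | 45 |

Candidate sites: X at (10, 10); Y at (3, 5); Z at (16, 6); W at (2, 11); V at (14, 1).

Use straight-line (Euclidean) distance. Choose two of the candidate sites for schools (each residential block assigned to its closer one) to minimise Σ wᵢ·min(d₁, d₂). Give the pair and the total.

{X, Y}, total 976.2

Evaluate every pair (each demand assigned to the nearer of the two):
  {X, Y}: total = 976.2
  {Y, Z}: total = 1022.4
  {Y, W}: total = 1304.6
  {Y, V}: total = 1308.0
  {X, V}: total = 1551.3
  {X, W}: total = 1557.8
  {Z, W}: total = 1610.4
  {X, Z}: total = 1611.6
  {W, V}: total = 1761.6
  {Z, V}: total = 1810.4
Best pair: {X, Y} with total 976.2.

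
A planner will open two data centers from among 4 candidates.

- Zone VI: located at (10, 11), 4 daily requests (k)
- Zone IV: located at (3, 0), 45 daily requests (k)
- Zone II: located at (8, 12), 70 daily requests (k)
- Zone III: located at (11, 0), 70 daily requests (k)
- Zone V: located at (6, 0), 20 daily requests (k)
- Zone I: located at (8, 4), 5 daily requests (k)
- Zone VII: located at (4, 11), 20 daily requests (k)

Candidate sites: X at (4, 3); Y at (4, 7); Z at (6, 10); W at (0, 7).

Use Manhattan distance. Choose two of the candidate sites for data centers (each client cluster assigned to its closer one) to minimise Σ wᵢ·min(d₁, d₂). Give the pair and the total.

Evaluate every pair (each demand assigned to the nearer of the two):
  {X, Z}: total = 1365
  {X, Y}: total = 1755
  {Y, Z}: total = 1915
  {Z, W}: total = 2100
  {X, W}: total = 2131
  {Y, W}: total = 2305
Best pair: {X, Z} with total 1365.

{X, Z}, total 1365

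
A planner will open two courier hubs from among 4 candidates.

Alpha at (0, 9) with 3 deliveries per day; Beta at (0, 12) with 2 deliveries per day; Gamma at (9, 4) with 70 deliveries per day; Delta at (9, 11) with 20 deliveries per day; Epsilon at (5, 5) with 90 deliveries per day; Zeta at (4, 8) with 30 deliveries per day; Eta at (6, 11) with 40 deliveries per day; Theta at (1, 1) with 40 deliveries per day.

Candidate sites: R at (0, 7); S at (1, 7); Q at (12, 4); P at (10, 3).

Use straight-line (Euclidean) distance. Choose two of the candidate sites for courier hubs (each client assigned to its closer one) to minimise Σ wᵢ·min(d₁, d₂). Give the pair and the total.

Evaluate every pair (each demand assigned to the nearer of the two):
  {S, P}: total = 1270.6
  {S, Q}: total = 1372.7
  {R, P}: total = 1416.4
  {R, Q}: total = 1518.4
  {Q, P}: total = 1758.7
  {R, S}: total = 1786.5
Best pair: {S, P} with total 1270.6.

{S, P}, total 1270.6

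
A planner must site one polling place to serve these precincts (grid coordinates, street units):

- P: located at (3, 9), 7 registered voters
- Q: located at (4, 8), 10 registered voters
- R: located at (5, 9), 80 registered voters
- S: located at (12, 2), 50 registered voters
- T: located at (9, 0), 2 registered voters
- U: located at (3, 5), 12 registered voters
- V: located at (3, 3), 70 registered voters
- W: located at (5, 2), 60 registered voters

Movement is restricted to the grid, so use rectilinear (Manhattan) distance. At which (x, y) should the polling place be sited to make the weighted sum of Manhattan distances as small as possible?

Manhattan distance separates: Σwᵢ(|x−xᵢ|+|y−yᵢ|) = Σwᵢ|x−xᵢ| + Σwᵢ|y−yᵢ|, so x and y are optimised independently as 1-D weighted medians.
Total weight W = 291; half = 145.5.
x-coordinate, sorted with cumulative weight:
  x=3 (P, w=7) cum 7
  x=3 (U, w=12) cum 19
  x=3 (V, w=70) cum 89
  x=4 (Q, w=10) cum 99
  x=5 (R, w=80) cum 179  ← median
  x=5 (W, w=60) cum 239
  x=9 (T, w=2) cum 241
  x=12 (S, w=50) cum 291
⇒ x* = 5
y-coordinate, sorted with cumulative weight:
  y=0 (T, w=2) cum 2
  y=2 (S, w=50) cum 52
  y=2 (W, w=60) cum 112
  y=3 (V, w=70) cum 182  ← median
  y=5 (U, w=12) cum 194
  y=8 (Q, w=10) cum 204
  y=9 (P, w=7) cum 211
  y=9 (R, w=80) cum 291
⇒ y* = 3

(5, 3)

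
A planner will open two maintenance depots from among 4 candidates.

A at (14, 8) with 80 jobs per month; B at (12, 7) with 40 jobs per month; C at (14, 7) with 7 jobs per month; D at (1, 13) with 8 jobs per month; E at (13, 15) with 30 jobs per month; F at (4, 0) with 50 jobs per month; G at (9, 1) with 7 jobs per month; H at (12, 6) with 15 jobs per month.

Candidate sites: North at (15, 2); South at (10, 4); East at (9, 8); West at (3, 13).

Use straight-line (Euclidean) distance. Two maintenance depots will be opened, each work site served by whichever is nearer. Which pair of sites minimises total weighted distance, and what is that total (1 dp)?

{South, East}, total 1303.9

Evaluate every pair (each demand assigned to the nearer of the two):
  {South, East}: total = 1303.9
  {South, West}: total = 1378.8
  {East, West}: total = 1394.8
  {North, East}: total = 1447.9
  {North, South}: total = 1500.8
  {North, West}: total = 1754.1
Best pair: {South, East} with total 1303.9.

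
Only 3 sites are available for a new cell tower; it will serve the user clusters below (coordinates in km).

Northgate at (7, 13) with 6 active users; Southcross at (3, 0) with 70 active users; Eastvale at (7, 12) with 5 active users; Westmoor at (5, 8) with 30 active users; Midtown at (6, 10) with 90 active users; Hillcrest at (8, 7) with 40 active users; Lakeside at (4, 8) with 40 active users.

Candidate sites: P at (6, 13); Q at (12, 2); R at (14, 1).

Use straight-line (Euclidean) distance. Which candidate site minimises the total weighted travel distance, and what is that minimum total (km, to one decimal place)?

P, total 1838.3 km

Total weighted distance at each candidate:
  P (6, 13): total = 1838.3
  Q (12, 2): total = 2606.5
  R (14, 1): total = 3175.2
Minimum is at P with total 1838.3 km.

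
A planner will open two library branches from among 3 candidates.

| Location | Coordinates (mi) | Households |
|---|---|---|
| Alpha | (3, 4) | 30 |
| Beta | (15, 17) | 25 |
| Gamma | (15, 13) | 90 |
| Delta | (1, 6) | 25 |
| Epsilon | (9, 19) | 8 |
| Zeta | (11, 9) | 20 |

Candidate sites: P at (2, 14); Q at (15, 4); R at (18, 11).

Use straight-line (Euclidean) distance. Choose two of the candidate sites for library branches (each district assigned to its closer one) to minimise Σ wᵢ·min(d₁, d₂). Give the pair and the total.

Evaluate every pair (each demand assigned to the nearer of the two):
  {P, R}: total = 1209.7
  {Q, R}: total = 1430.2
  {P, Q}: total = 1834.9
Best pair: {P, R} with total 1209.7.

{P, R}, total 1209.7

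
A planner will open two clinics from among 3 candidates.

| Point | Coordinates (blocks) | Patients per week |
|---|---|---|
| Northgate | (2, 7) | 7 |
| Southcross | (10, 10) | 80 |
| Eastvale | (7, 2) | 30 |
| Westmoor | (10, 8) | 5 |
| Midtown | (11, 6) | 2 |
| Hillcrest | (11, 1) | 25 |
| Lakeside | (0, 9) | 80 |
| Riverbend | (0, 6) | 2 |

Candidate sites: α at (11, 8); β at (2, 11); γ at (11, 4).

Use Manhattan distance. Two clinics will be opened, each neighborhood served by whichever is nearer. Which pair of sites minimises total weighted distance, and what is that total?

Evaluate every pair (each demand assigned to the nearer of the two):
  {α, β}: total = 1086
  {β, γ}: total = 1206
  {α, γ}: total = 1560
Best pair: {α, β} with total 1086.

{α, β}, total 1086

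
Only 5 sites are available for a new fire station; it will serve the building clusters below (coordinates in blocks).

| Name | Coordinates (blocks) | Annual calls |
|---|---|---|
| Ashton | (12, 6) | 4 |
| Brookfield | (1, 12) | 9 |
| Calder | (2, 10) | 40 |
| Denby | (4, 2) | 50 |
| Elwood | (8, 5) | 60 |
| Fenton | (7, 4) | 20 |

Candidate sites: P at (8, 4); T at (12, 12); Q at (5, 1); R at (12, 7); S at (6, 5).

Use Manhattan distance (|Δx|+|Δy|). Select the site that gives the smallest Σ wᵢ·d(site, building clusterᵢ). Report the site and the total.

S, total 906 blocks

Total weighted distance at each candidate:
  P (8, 4): total = 1019
  T (12, 12): total = 2423
  Q (5, 1): total = 1283
  R (12, 7): total = 1838
  S (6, 5): total = 906
Minimum is at S with total 906 blocks.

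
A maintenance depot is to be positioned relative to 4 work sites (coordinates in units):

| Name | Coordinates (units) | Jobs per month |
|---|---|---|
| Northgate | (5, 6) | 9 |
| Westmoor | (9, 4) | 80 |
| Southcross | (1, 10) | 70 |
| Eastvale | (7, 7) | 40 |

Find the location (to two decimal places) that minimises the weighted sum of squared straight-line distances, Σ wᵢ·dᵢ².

The minimiser of Σwᵢ‖p−pᵢ‖² is the weighted centroid p* = (Σwᵢpᵢ)/(Σwᵢ).
Σwᵢ = 199.
Σwᵢxᵢ = 9·5 + 80·9 + 70·1 + 40·7 = 1115.
Σwᵢyᵢ = 9·6 + 80·4 + 70·10 + 40·7 = 1354.
x* = 1115/199 = 5.60, y* = 1354/199 = 6.80.

(5.60, 6.80)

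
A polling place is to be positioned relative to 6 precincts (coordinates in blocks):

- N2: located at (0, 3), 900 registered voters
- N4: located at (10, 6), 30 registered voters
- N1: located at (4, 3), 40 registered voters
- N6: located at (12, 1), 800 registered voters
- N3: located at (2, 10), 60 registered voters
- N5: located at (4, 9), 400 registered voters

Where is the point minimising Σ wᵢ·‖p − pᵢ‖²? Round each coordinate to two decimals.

The minimiser of Σwᵢ‖p−pᵢ‖² is the weighted centroid p* = (Σwᵢpᵢ)/(Σwᵢ).
Σwᵢ = 2230.
Σwᵢxᵢ = 900·0 + 30·10 + 40·4 + 800·12 + 60·2 + 400·4 = 11780.
Σwᵢyᵢ = 900·3 + 30·6 + 40·3 + 800·1 + 60·10 + 400·9 = 8000.
x* = 11780/2230 = 5.28, y* = 8000/2230 = 3.59.

(5.28, 3.59)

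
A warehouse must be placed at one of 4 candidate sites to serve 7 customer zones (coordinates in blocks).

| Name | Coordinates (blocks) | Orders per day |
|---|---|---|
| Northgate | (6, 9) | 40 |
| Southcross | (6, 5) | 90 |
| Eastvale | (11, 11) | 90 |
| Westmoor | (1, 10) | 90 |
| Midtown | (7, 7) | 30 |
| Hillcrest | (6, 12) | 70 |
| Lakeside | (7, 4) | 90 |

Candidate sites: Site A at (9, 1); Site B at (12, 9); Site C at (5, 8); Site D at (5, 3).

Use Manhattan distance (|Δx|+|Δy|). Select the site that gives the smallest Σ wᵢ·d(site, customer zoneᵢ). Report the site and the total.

Site C, total 2770 blocks

Total weighted distance at each candidate:
  Site A (9, 1): total = 5350
  Site B (12, 9): total = 4230
  Site C (5, 8): total = 2770
  Site D (5, 3): total = 3950
Minimum is at Site C with total 2770 blocks.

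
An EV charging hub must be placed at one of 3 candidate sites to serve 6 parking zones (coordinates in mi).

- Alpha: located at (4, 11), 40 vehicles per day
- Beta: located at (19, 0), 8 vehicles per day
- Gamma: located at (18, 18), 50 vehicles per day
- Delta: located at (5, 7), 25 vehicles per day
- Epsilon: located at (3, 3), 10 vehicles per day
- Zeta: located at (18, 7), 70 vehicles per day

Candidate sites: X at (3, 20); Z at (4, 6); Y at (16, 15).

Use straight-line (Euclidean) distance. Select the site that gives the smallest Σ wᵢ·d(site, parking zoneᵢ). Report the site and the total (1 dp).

Y, total 1902.8 mi

Total weighted distance at each candidate:
  X (3, 20): total = 3212.0
  Z (4, 6): total = 2300.7
  Y (16, 15): total = 1902.8
Minimum is at Y with total 1902.8 mi.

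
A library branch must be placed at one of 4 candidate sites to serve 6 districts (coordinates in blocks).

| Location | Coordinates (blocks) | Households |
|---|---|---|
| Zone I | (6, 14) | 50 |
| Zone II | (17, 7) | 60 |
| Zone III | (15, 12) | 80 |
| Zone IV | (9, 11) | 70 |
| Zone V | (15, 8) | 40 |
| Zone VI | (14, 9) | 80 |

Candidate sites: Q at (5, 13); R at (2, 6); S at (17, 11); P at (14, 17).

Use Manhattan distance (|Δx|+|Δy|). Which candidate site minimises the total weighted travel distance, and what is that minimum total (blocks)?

Total weighted distance at each candidate:
  Q (5, 13): total = 4120
  R (2, 6): total = 5720
  S (17, 11): total = 2340
  P (14, 17): total = 3620
Minimum is at S with total 2340 blocks.

S, total 2340 blocks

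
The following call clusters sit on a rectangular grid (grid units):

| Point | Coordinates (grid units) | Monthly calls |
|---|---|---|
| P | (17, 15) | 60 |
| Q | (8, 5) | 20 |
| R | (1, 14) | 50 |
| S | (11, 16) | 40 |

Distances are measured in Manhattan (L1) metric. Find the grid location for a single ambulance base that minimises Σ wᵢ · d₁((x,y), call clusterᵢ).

(11, 15)

Manhattan distance separates: Σwᵢ(|x−xᵢ|+|y−yᵢ|) = Σwᵢ|x−xᵢ| + Σwᵢ|y−yᵢ|, so x and y are optimised independently as 1-D weighted medians.
Total weight W = 170; half = 85.
x-coordinate, sorted with cumulative weight:
  x=1 (R, w=50) cum 50
  x=8 (Q, w=20) cum 70
  x=11 (S, w=40) cum 110  ← median
  x=17 (P, w=60) cum 170
⇒ x* = 11
y-coordinate, sorted with cumulative weight:
  y=5 (Q, w=20) cum 20
  y=14 (R, w=50) cum 70
  y=15 (P, w=60) cum 130  ← median
  y=16 (S, w=40) cum 170
⇒ y* = 15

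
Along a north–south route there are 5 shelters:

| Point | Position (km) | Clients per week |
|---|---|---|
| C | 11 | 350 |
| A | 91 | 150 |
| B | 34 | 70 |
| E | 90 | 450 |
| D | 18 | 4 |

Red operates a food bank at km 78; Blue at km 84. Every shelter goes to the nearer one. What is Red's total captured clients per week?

424

The indifferent point is the midpoint (78+84)/2 = 81; shelters left of it (closer to Red at 78) go to Red, those right go to Blue.
  C at 11 (w=350) → Red
  D at 18 (w=4) → Red
  B at 34 (w=70) → Red
  E at 90 (w=450) → Blue
  A at 91 (w=150) → Blue
Red captures 424; Blue captures 600.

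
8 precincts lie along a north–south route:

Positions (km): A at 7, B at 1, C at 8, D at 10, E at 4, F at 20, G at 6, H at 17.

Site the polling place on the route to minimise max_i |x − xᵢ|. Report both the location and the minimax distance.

location 10.5, max distance 9.5

The 1-center on a line is the midpoint of the two extreme points: leftmost at 1, rightmost at 20.
Optimal location = (1 + 20)/2 = 10.5; maximum distance = (20 − 1)/2 = 9.5.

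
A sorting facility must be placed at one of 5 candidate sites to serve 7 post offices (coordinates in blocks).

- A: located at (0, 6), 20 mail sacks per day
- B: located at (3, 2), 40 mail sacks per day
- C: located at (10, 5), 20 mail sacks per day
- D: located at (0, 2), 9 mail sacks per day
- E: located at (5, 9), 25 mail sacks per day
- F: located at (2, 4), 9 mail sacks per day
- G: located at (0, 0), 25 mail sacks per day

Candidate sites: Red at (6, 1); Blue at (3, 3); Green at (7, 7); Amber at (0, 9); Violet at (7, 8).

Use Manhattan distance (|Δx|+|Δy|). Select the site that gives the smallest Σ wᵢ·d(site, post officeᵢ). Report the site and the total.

Blue, total 744 blocks

Total weighted distance at each candidate:
  Red (6, 1): total = 1066
  Blue (3, 3): total = 744
  Green (7, 7): total = 1250
  Amber (0, 9): total = 1216
  Violet (7, 8): total = 1348
Minimum is at Blue with total 744 blocks.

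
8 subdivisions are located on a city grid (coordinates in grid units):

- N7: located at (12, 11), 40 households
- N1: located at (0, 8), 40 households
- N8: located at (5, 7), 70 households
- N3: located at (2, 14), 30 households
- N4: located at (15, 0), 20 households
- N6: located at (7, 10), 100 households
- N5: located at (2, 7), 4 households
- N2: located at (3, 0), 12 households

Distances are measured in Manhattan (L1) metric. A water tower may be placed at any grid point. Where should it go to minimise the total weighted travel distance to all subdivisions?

Manhattan distance separates: Σwᵢ(|x−xᵢ|+|y−yᵢ|) = Σwᵢ|x−xᵢ| + Σwᵢ|y−yᵢ|, so x and y are optimised independently as 1-D weighted medians.
Total weight W = 316; half = 158.
x-coordinate, sorted with cumulative weight:
  x=0 (N1, w=40) cum 40
  x=2 (N3, w=30) cum 70
  x=2 (N5, w=4) cum 74
  x=3 (N2, w=12) cum 86
  x=5 (N8, w=70) cum 156
  x=7 (N6, w=100) cum 256  ← median
  x=12 (N7, w=40) cum 296
  x=15 (N4, w=20) cum 316
⇒ x* = 7
y-coordinate, sorted with cumulative weight:
  y=0 (N4, w=20) cum 20
  y=0 (N2, w=12) cum 32
  y=7 (N8, w=70) cum 102
  y=7 (N5, w=4) cum 106
  y=8 (N1, w=40) cum 146
  y=10 (N6, w=100) cum 246  ← median
  y=11 (N7, w=40) cum 286
  y=14 (N3, w=30) cum 316
⇒ y* = 10

(7, 10)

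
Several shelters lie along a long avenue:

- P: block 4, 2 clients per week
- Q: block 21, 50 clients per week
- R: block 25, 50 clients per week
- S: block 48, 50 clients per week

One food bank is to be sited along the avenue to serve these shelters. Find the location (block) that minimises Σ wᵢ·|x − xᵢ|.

For a sum of weighted absolute distances on a line, the optimum is the weighted median (not the mean). Total weight W = 152; half-weight = 76.
Sort by position and accumulate weight:
  block 4 (P, w=2) → cum 2
  block 21 (Q, w=50) → cum 52
  block 25 (R, w=50) → cum 102  ≥ 76 → median here
  block 48 (S, w=50) → cum 152
Optimal location: block 25.

x = 25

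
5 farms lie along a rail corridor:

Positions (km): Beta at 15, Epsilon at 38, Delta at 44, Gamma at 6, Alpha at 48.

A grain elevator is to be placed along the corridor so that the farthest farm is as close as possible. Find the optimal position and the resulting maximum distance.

location 27, max distance 21

The 1-center on a line is the midpoint of the two extreme points: leftmost at 6, rightmost at 48.
Optimal location = (6 + 48)/2 = 27; maximum distance = (48 − 6)/2 = 21.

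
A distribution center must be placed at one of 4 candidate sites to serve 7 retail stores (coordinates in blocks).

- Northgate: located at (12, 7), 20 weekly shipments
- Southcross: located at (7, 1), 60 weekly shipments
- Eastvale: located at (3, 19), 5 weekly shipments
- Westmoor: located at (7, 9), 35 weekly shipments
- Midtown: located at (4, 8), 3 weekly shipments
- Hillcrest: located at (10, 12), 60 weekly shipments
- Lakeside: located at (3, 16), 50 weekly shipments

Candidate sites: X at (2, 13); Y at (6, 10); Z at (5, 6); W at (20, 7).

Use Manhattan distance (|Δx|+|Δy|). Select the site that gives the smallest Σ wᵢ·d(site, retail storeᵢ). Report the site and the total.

Y, total 1732 blocks

Total weighted distance at each candidate:
  X (2, 13): total = 2451
  Y (6, 10): total = 1732
  Z (5, 6): total = 2099
  W (20, 7): total = 4221
Minimum is at Y with total 1732 blocks.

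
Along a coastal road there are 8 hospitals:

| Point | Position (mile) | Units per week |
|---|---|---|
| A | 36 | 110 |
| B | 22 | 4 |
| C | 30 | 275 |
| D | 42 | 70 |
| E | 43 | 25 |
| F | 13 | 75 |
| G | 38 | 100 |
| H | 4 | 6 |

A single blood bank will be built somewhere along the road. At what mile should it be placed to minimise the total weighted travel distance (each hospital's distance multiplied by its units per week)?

x = 30

For a sum of weighted absolute distances on a line, the optimum is the weighted median (not the mean). Total weight W = 665; half-weight = 332.5.
Sort by position and accumulate weight:
  mile 4 (H, w=6) → cum 6
  mile 13 (F, w=75) → cum 81
  mile 22 (B, w=4) → cum 85
  mile 30 (C, w=275) → cum 360  ≥ 332.5 → median here
  mile 36 (A, w=110) → cum 470
  mile 38 (G, w=100) → cum 570
  mile 42 (D, w=70) → cum 640
  mile 43 (E, w=25) → cum 665
Optimal location: mile 30.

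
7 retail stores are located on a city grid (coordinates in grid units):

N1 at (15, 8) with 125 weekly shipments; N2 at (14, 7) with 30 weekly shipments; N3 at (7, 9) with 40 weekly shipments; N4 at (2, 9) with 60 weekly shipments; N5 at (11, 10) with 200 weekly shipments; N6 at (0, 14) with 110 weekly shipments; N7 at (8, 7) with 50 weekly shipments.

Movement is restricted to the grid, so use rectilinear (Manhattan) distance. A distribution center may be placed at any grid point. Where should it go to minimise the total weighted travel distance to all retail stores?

Manhattan distance separates: Σwᵢ(|x−xᵢ|+|y−yᵢ|) = Σwᵢ|x−xᵢ| + Σwᵢ|y−yᵢ|, so x and y are optimised independently as 1-D weighted medians.
Total weight W = 615; half = 307.5.
x-coordinate, sorted with cumulative weight:
  x=0 (N6, w=110) cum 110
  x=2 (N4, w=60) cum 170
  x=7 (N3, w=40) cum 210
  x=8 (N7, w=50) cum 260
  x=11 (N5, w=200) cum 460  ← median
  x=14 (N2, w=30) cum 490
  x=15 (N1, w=125) cum 615
⇒ x* = 11
y-coordinate, sorted with cumulative weight:
  y=7 (N2, w=30) cum 30
  y=7 (N7, w=50) cum 80
  y=8 (N1, w=125) cum 205
  y=9 (N3, w=40) cum 245
  y=9 (N4, w=60) cum 305
  y=10 (N5, w=200) cum 505  ← median
  y=14 (N6, w=110) cum 615
⇒ y* = 10

(11, 10)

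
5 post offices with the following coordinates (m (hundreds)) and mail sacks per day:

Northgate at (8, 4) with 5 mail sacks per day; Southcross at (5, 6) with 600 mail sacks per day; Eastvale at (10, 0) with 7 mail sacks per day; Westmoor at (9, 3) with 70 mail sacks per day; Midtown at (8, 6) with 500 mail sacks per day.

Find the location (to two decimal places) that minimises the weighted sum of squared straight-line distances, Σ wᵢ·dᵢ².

(6.55, 5.78)

The minimiser of Σwᵢ‖p−pᵢ‖² is the weighted centroid p* = (Σwᵢpᵢ)/(Σwᵢ).
Σwᵢ = 1182.
Σwᵢxᵢ = 5·8 + 600·5 + 7·10 + 70·9 + 500·8 = 7740.
Σwᵢyᵢ = 5·4 + 600·6 + 7·0 + 70·3 + 500·6 = 6830.
x* = 7740/1182 = 6.55, y* = 6830/1182 = 5.78.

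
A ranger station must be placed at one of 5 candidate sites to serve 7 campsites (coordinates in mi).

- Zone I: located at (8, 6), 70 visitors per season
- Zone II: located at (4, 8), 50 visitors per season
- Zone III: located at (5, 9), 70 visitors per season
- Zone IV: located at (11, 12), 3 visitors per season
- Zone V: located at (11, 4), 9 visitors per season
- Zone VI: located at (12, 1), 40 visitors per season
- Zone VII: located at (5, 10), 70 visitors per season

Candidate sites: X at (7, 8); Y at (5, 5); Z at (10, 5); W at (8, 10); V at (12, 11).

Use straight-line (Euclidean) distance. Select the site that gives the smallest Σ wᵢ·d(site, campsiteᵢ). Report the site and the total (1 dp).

X, total 1073.0 mi

Total weighted distance at each candidate:
  X (7, 8): total = 1073.0
  Y (5, 5): total = 1414.4
  Z (10, 5): total = 1648.0
  W (8, 10): total = 1400.1
  V (12, 11): total = 2347.9
Minimum is at X with total 1073.0 mi.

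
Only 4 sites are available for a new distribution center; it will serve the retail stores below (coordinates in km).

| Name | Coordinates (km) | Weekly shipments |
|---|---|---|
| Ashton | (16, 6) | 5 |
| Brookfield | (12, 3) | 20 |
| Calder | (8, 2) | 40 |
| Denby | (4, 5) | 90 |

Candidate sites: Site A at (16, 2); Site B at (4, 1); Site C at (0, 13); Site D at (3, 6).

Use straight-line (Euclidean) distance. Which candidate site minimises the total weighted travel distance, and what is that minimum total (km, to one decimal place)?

Total weighted distance at each candidate:
  Site A (16, 2): total = 1535.7
  Site B (4, 1): total = 754.8
  Site C (0, 13): total = 1748.8
  Site D (3, 6): total = 638.1
Minimum is at Site D with total 638.1 km.

Site D, total 638.1 km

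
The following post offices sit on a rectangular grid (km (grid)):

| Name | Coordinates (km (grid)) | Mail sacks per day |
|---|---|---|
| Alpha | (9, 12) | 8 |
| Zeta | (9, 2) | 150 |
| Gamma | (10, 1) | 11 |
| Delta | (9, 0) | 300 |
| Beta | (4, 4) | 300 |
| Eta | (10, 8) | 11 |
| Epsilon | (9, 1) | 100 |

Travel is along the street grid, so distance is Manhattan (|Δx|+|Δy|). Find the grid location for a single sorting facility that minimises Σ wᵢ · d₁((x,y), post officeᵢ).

Manhattan distance separates: Σwᵢ(|x−xᵢ|+|y−yᵢ|) = Σwᵢ|x−xᵢ| + Σwᵢ|y−yᵢ|, so x and y are optimised independently as 1-D weighted medians.
Total weight W = 880; half = 440.
x-coordinate, sorted with cumulative weight:
  x=4 (Beta, w=300) cum 300
  x=9 (Alpha, w=8) cum 308
  x=9 (Zeta, w=150) cum 458  ← median
  x=9 (Delta, w=300) cum 758
  x=9 (Epsilon, w=100) cum 858
  x=10 (Gamma, w=11) cum 869
  x=10 (Eta, w=11) cum 880
⇒ x* = 9
y-coordinate, sorted with cumulative weight:
  y=0 (Delta, w=300) cum 300
  y=1 (Gamma, w=11) cum 311
  y=1 (Epsilon, w=100) cum 411
  y=2 (Zeta, w=150) cum 561  ← median
  y=4 (Beta, w=300) cum 861
  y=8 (Eta, w=11) cum 872
  y=12 (Alpha, w=8) cum 880
⇒ y* = 2

(9, 2)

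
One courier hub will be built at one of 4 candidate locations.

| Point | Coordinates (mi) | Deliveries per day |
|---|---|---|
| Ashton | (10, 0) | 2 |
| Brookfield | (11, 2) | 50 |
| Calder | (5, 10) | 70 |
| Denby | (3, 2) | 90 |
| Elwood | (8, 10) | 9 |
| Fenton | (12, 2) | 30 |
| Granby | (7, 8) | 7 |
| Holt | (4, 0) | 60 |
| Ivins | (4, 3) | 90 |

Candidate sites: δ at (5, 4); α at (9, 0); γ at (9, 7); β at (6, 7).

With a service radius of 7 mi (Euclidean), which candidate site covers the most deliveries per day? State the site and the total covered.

Coverage radius r = 7 mi; a point is covered iff (Δx)²+(Δy)² ≤ 7² = 49.
  δ (5, 4): covers {Ashton, Brookfield, Calder, Denby, Elwood, Granby, Holt, Ivins} → 378
  α (9, 0): covers {Ashton, Brookfield, Denby, Fenton, Holt, Ivins} → 322
  γ (9, 7): covers {Brookfield, Calder, Elwood, Fenton, Granby, Ivins} → 256
  β (6, 7): covers {Calder, Denby, Elwood, Granby, Ivins} → 266
Maximum coverage at δ: 378 deliveries per day.

δ, covering 378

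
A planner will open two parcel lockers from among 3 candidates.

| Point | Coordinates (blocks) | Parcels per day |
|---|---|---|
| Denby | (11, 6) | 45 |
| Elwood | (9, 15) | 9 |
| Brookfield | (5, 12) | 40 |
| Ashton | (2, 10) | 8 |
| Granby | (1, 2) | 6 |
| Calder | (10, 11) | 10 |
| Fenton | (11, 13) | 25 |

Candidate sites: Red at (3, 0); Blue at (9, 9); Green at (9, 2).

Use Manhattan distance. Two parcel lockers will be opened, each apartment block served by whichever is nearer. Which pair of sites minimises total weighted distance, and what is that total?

{Red, Blue}, total 827

Evaluate every pair (each demand assigned to the nearer of the two):
  {Red, Blue}: total = 827
  {Blue, Green}: total = 851
  {Red, Green}: total = 1484
Best pair: {Red, Blue} with total 827.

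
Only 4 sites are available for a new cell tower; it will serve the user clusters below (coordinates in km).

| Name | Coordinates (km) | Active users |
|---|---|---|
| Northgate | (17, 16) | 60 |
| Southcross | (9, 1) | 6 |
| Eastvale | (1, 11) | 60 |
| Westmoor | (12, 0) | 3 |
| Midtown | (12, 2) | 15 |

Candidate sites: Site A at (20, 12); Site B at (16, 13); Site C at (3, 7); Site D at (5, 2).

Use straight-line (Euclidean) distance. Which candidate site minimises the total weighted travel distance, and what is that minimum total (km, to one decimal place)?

Total weighted distance at each candidate:
  Site A (20, 12): total = 1770.3
  Site B (16, 13): total = 1397.4
  Site C (3, 7): total = 1506.5
  Site D (5, 2): total = 1848.9
Minimum is at Site B with total 1397.4 km.

Site B, total 1397.4 km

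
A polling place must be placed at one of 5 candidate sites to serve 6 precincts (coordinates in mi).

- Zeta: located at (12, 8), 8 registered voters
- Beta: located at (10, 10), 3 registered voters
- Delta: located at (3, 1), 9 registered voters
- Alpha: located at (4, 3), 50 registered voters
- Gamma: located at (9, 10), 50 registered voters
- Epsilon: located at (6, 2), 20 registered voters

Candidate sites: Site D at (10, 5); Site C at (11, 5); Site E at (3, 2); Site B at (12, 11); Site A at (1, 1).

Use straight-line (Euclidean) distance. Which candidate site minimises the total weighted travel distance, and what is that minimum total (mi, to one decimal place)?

Total weighted distance at each candidate:
  Site D (10, 5): total = 787.6
  Site C (11, 5): total = 871.0
  Site E (3, 2): total = 758.1
  Site B (12, 11): total = 1091.9
  Site A (1, 1): total = 1044.8
Minimum is at Site E with total 758.1 mi.

Site E, total 758.1 mi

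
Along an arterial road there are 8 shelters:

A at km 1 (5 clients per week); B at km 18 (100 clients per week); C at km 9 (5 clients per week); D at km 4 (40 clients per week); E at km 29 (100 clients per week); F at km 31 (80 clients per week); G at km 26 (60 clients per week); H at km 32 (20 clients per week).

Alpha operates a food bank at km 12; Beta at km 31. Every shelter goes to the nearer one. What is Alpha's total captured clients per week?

150

The indifferent point is the midpoint (12+31)/2 = 21.5; shelters left of it (closer to Alpha at 12) go to Alpha, those right go to Beta.
  A at 1 (w=5) → Alpha
  D at 4 (w=40) → Alpha
  C at 9 (w=5) → Alpha
  B at 18 (w=100) → Alpha
  G at 26 (w=60) → Beta
  E at 29 (w=100) → Beta
  F at 31 (w=80) → Beta
  H at 32 (w=20) → Beta
Alpha captures 150; Beta captures 260.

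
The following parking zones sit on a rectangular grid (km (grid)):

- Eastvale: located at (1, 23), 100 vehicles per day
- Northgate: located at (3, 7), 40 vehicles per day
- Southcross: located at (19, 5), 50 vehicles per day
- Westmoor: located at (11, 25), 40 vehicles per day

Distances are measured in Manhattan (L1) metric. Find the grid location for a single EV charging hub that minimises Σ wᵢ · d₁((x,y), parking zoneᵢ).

(3, 23)

Manhattan distance separates: Σwᵢ(|x−xᵢ|+|y−yᵢ|) = Σwᵢ|x−xᵢ| + Σwᵢ|y−yᵢ|, so x and y are optimised independently as 1-D weighted medians.
Total weight W = 230; half = 115.
x-coordinate, sorted with cumulative weight:
  x=1 (Eastvale, w=100) cum 100
  x=3 (Northgate, w=40) cum 140  ← median
  x=11 (Westmoor, w=40) cum 180
  x=19 (Southcross, w=50) cum 230
⇒ x* = 3
y-coordinate, sorted with cumulative weight:
  y=5 (Southcross, w=50) cum 50
  y=7 (Northgate, w=40) cum 90
  y=23 (Eastvale, w=100) cum 190  ← median
  y=25 (Westmoor, w=40) cum 230
⇒ y* = 23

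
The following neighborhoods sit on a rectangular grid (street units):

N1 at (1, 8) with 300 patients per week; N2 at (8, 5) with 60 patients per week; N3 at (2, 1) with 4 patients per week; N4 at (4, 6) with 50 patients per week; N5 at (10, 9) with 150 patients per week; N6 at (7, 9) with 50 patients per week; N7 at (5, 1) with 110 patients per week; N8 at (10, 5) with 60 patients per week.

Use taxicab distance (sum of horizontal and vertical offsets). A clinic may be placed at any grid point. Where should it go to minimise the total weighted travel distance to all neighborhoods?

Manhattan distance separates: Σwᵢ(|x−xᵢ|+|y−yᵢ|) = Σwᵢ|x−xᵢ| + Σwᵢ|y−yᵢ|, so x and y are optimised independently as 1-D weighted medians.
Total weight W = 784; half = 392.
x-coordinate, sorted with cumulative weight:
  x=1 (N1, w=300) cum 300
  x=2 (N3, w=4) cum 304
  x=4 (N4, w=50) cum 354
  x=5 (N7, w=110) cum 464  ← median
  x=7 (N6, w=50) cum 514
  x=8 (N2, w=60) cum 574
  x=10 (N5, w=150) cum 724
  x=10 (N8, w=60) cum 784
⇒ x* = 5
y-coordinate, sorted with cumulative weight:
  y=1 (N3, w=4) cum 4
  y=1 (N7, w=110) cum 114
  y=5 (N2, w=60) cum 174
  y=5 (N8, w=60) cum 234
  y=6 (N4, w=50) cum 284
  y=8 (N1, w=300) cum 584  ← median
  y=9 (N5, w=150) cum 734
  y=9 (N6, w=50) cum 784
⇒ y* = 8

(5, 8)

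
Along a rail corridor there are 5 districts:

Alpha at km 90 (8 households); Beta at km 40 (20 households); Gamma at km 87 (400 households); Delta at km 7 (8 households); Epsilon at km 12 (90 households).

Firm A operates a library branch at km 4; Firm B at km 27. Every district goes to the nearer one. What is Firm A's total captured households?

98

The indifferent point is the midpoint (4+27)/2 = 15.5; districts left of it (closer to Firm A at 4) go to Firm A, those right go to Firm B.
  Delta at 7 (w=8) → Firm A
  Epsilon at 12 (w=90) → Firm A
  Beta at 40 (w=20) → Firm B
  Gamma at 87 (w=400) → Firm B
  Alpha at 90 (w=8) → Firm B
Firm A captures 98; Firm B captures 428.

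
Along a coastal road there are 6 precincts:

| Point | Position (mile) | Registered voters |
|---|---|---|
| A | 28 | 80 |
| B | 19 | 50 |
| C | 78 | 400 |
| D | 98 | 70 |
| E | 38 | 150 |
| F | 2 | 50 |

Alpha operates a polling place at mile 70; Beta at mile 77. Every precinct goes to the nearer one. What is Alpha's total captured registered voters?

The indifferent point is the midpoint (70+77)/2 = 73.5; precincts left of it (closer to Alpha at 70) go to Alpha, those right go to Beta.
  F at 2 (w=50) → Alpha
  B at 19 (w=50) → Alpha
  A at 28 (w=80) → Alpha
  E at 38 (w=150) → Alpha
  C at 78 (w=400) → Beta
  D at 98 (w=70) → Beta
Alpha captures 330; Beta captures 470.

330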